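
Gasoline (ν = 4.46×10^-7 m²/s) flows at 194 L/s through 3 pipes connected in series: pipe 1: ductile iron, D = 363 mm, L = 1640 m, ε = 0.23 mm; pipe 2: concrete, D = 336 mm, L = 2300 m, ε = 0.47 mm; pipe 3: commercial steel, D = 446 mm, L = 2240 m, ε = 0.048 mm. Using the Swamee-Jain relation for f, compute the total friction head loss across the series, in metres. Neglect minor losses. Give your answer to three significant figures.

H ≈ 55.8 m

Pipe 1: V = 1.875 m/s, Re = 1.53×10^6, ε/D = 6.34×10^-4, f = 0.01798, h_1 = f(L/D)V²/2g = 14.55 m
Pipe 2: V = 2.188 m/s, Re = 1.65×10^6, ε/D = 0.00140, f = 0.02155, h_2 = f(L/D)V²/2g = 35.99 m
Pipe 3: V = 1.242 m/s, Re = 1.24×10^6, ε/D = 1.08×10^-4, f = 0.01340, h_3 = f(L/D)V²/2g = 5.288 m
Series → Q common, losses add: H = Σh = 55.83 m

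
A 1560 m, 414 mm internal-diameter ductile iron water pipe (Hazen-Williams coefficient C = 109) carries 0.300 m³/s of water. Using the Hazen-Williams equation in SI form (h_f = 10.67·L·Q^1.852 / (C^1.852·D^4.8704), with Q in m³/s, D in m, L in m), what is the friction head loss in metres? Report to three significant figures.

h_f ≈ 22.1 m

h_f = 10.67·1560·0.300^1.852 / (109^1.852·0.414^4.8704) = 22.13 m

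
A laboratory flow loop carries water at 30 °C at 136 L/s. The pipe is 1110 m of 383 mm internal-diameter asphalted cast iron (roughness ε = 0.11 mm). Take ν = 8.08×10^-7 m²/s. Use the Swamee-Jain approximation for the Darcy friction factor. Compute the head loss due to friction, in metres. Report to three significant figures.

h_f ≈ 3.32 m

V = 4Q/(πD²) = 4·0.136/(π·0.383²) = 1.180 m/s
Re = VD/ν = 1.180·0.383/8.08×10^-7 = 5.60×10^5 → turbulent
ε/D = 0.11/383 = 2.87×10^-4
Swamee-Jain: f = 0.01615
h_f = f(L/D)V²/(2g) = 0.01615·(1110/0.383)·1.180²/(2·9.81) = 3.323 m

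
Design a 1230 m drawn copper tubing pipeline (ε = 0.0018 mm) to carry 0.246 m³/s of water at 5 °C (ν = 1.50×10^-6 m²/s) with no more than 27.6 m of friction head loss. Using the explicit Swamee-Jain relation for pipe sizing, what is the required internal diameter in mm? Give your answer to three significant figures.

Swamee-Jain (Type III): D = 0.66·[ε^1.25·(LQ²/(gh_f))^4.75 + ν·Q^9.4·(L/(gh_f))^5.2]^0.04
LQ²/(gh_f) = 0.2749; L/(gh_f) = 4.543
Term 1 = ε^1.25·(…)^4.75 = 1.43×10^-10; Term 2 = ν·Q^9.4·(…)^5.2 = 7.40×10^-9
D = 0.66·(1.43×10^-10 + 7.40×10^-9)^0.04 = 0.3123 m = 312 mm
Check: V = 3.21 m/s, Re = 6.69×10^5, f = 0.01255, h_f = 26.0 m ≈ 27.6 m ✓

D ≈ 312 mm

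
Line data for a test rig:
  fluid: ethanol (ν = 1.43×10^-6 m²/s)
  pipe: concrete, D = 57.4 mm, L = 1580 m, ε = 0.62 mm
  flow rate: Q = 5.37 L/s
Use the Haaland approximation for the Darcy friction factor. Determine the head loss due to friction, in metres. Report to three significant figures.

h_f ≈ 239 m

V = 4Q/(πD²) = 4·0.00537/(π·0.0574²) = 2.075 m/s
Re = VD/ν = 2.075·0.0574/1.43×10^-6 = 8.33×10^4 → turbulent
ε/D = 0.62/57.4 = 0.0108
Haaland: f = 0.03963
h_f = f(L/D)V²/(2g) = 0.03963·(1580/0.0574)·2.075²/(2·9.81) = 239.4 m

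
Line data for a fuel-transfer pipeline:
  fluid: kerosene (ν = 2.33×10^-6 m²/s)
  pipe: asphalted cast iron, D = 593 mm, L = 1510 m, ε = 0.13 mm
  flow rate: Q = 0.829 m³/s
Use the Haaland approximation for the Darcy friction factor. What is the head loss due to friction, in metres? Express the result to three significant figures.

V = 4Q/(πD²) = 4·0.829/(π·0.593²) = 3.002 m/s
Re = VD/ν = 3.002·0.593/2.33×10^-6 = 7.64×10^5 → turbulent
ε/D = 0.13/593 = 2.19×10^-4
Haaland: f = 0.01502
h_f = f(L/D)V²/(2g) = 0.01502·(1510/0.593)·3.002²/(2·9.81) = 17.57 m

h_f ≈ 17.6 m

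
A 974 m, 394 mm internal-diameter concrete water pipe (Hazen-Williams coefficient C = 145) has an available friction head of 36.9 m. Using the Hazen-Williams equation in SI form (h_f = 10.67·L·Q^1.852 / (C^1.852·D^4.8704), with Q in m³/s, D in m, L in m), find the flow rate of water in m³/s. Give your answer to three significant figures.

Rearranging: Q = [h_f·C^1.852·D^4.8704 / (10.67·L)]^(1/1.852)
Q = [36.9·145^1.852·0.394^4.8704 / (10.67·974)]^0.540 = 0.5955 m³/s

Q ≈ 0.595 m³/s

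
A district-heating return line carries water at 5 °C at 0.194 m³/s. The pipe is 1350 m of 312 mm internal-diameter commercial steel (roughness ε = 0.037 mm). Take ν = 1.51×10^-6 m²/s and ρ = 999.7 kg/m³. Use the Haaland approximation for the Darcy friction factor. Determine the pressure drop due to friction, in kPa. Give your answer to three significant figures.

Δp ≈ 200 kPa

V = 4Q/(πD²) = 4·0.194/(π·0.312²) = 2.537 m/s
Re = VD/ν = 2.537·0.312/1.51×10^-6 = 5.24×10^5 → turbulent
ε/D = 0.037/312 = 1.19×10^-4
Haaland: f = 0.01440
h_f = f(L/D)V²/(2g) = 0.01440·(1350/0.312)·2.537²/(2·9.81) = 20.44 m
Δp = ρg·h_f = 999.7·9.81·20.44 = 200.5 kPa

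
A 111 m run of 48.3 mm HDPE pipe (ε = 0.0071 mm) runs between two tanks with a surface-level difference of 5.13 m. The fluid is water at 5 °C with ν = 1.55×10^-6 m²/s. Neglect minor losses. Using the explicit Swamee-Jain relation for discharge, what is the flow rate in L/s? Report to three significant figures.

Swamee-Jain (Type II): Q = -0.965·√(gD⁵h_f/L)·ln[ε/(3.7D) + √(3.17ν²L/(gD³h_f))]
√(gD⁵h_f/L) = √(9.81·0.0483⁵·5.13/111) = 3.452×10^-4
ε/(3.7D) = 3.97×10^-5; √(3.17ν²L/(gD³h_f)) = 3.86×10^-4
Q = -0.965·3.452×10^-4·ln(4.258×10^-4) = 0.002586 m³/s
Check: V = 1.41 m/s, Re = 4.40×10^4, f = 0.02192, h_f = 5.11 m ≈ 5.13 m ✓

Q ≈ 2.59 L/s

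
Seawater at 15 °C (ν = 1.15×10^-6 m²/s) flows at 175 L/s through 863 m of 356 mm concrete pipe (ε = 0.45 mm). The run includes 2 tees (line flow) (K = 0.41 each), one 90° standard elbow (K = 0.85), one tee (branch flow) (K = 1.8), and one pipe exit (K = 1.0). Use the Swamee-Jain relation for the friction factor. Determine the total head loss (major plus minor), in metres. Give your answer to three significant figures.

H_L ≈ 8.87 m

V = 4Q/(πD²) = 1.758 m/s; V²/2g = 0.1575 m
Re = 5.44×10^5, ε/D = 0.00126 → f = 0.02139 (Swamee-Jain)
Major: h_f = f(L/D)·V²/2g = 0.02139·2424·0.1575 = 8.168 m
Minor: ΣK = 4.47; h_m = ΣK·V²/2g = 0.7042 m
Total H_L = 8.168 + 0.7042 = 8.872 m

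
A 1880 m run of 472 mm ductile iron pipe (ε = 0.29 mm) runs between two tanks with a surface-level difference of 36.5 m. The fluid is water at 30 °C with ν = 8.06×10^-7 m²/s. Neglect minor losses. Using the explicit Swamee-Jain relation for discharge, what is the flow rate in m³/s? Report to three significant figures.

Q ≈ 0.557 m³/s

Swamee-Jain (Type II): Q = -0.965·√(gD⁵h_f/L)·ln[ε/(3.7D) + √(3.17ν²L/(gD³h_f))]
√(gD⁵h_f/L) = √(9.81·0.472⁵·36.5/1880) = 0.06680
ε/(3.7D) = 1.66×10^-4; √(3.17ν²L/(gD³h_f)) = 1.01×10^-5
Q = -0.965·0.06680·ln(1.762×10^-4) = 0.5572 m³/s
Check: V = 3.18 m/s, Re = 1.86×10^6, f = 0.01781, h_f = 36.7 m ≈ 36.5 m ✓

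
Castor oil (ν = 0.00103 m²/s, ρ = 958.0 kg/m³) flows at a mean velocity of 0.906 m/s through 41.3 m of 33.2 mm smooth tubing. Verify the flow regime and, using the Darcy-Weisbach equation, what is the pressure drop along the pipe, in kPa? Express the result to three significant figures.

Re = VD/ν = 0.906·0.03320/0.00103 = 29.2 → laminar (Re < 2300)
f = 64/Re = 2.192
h_f = f(L/D)V²/(2g) = 2.192·(41.3/0.03320)·0.906²/(2·9.81) = 114.1 m
Δp = ρg·h_f = 958.0·9.81·114.1 = 1072 kPa

Δp ≈ 1070 kPa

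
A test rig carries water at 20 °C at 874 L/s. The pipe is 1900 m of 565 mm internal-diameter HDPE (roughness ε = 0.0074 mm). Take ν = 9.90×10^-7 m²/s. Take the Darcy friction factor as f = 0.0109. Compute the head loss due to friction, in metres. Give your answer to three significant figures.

h_f ≈ 22.7 m

V = 4Q/(πD²) = 4·0.874/(π·0.565²) = 3.486 m/s
h_f = f(L/D)V²/(2g) = 0.01090·(1900/0.565)·3.486²/(2·9.81) = 22.70 m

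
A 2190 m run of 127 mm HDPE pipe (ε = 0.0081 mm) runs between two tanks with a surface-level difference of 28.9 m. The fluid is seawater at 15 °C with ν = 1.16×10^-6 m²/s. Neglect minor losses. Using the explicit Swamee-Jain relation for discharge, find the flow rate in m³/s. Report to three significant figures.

Swamee-Jain (Type II): Q = -0.965·√(gD⁵h_f/L)·ln[ε/(3.7D) + √(3.17ν²L/(gD³h_f))]
√(gD⁵h_f/L) = √(9.81·0.127⁵·28.9/2190) = 0.002068
ε/(3.7D) = 1.72×10^-5; √(3.17ν²L/(gD³h_f)) = 1.27×10^-4
Q = -0.965·0.002068·ln(1.441×10^-4) = 0.01765 m³/s
Check: V = 1.39 m/s, Re = 1.53×10^5, f = 0.01687, h_f = 28.8 m ≈ 28.9 m ✓

Q ≈ 0.0177 m³/s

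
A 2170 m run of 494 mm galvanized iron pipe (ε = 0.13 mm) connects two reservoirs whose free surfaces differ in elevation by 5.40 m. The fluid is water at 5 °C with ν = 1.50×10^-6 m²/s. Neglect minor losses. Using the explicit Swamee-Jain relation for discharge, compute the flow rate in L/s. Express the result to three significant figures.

Swamee-Jain (Type II): Q = -0.965·√(gD⁵h_f/L)·ln[ε/(3.7D) + √(3.17ν²L/(gD³h_f))]
√(gD⁵h_f/L) = √(9.81·0.494⁵·5.40/2170) = 0.02680
ε/(3.7D) = 7.11×10^-5; √(3.17ν²L/(gD³h_f)) = 4.92×10^-5
Q = -0.965·0.02680·ln(1.204×10^-4) = 0.2334 m³/s
Check: V = 1.22 m/s, Re = 4.01×10^5, f = 0.01636, h_f = 5.43 m ≈ 5.40 m ✓

Q ≈ 233 L/s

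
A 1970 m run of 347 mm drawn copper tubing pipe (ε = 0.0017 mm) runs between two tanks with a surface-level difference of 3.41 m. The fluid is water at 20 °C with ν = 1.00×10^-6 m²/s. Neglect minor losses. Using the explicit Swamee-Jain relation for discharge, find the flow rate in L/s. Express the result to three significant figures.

Q ≈ 85.6 L/s

Swamee-Jain (Type II): Q = -0.965·√(gD⁵h_f/L)·ln[ε/(3.7D) + √(3.17ν²L/(gD³h_f))]
√(gD⁵h_f/L) = √(9.81·0.347⁵·3.41/1970) = 0.009243
ε/(3.7D) = 1.32×10^-6; √(3.17ν²L/(gD³h_f)) = 6.68×10^-5
Q = -0.965·0.009243·ln(6.817×10^-5) = 0.08557 m³/s
Check: V = 0.905 m/s, Re = 3.14×10^5, f = 0.01431, h_f = 3.39 m ≈ 3.41 m ✓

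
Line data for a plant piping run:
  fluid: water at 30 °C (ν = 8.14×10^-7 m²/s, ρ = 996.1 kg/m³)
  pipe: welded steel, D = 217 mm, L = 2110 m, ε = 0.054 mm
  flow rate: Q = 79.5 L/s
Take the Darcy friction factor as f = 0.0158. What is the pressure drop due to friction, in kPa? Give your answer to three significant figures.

Δp ≈ 354 kPa

V = 4Q/(πD²) = 4·0.0795/(π·0.217²) = 2.150 m/s
h_f = f(L/D)V²/(2g) = 0.01580·(2110/0.217)·2.150²/(2·9.81) = 36.18 m
Δp = ρg·h_f = 996.1·9.81·36.18 = 353.6 kPa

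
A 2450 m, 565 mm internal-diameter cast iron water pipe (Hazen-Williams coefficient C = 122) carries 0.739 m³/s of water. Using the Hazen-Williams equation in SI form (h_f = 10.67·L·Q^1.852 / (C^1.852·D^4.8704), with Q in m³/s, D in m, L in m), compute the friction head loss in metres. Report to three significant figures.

h_f = 10.67·2450·0.739^1.852 / (122^1.852·0.565^4.8704) = 32.94 m

h_f ≈ 32.9 m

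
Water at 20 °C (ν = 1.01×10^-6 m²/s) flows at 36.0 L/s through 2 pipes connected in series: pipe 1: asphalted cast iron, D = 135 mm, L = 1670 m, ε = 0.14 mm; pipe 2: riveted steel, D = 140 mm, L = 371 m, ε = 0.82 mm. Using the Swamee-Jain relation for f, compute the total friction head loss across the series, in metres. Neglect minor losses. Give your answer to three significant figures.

Pipe 1: V = 2.515 m/s, Re = 3.36×10^5, ε/D = 0.00104, f = 0.02080, h_1 = f(L/D)V²/2g = 82.95 m
Pipe 2: V = 2.339 m/s, Re = 3.24×10^5, ε/D = 0.00586, f = 0.03227, h_2 = f(L/D)V²/2g = 23.83 m
Series → Q common, losses add: H = Σh = 106.8 m

H ≈ 107 m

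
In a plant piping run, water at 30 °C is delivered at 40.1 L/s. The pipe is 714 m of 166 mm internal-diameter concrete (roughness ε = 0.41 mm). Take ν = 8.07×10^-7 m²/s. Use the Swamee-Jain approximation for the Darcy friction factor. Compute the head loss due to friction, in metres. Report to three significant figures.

h_f ≈ 19.1 m

V = 4Q/(πD²) = 4·0.0401/(π·0.166²) = 1.853 m/s
Re = VD/ν = 1.853·0.166/8.07×10^-7 = 3.81×10^5 → turbulent
ε/D = 0.41/166 = 0.00247
Swamee-Jain: f = 0.02533
h_f = f(L/D)V²/(2g) = 0.02533·(714/0.166)·1.853²/(2·9.81) = 19.07 m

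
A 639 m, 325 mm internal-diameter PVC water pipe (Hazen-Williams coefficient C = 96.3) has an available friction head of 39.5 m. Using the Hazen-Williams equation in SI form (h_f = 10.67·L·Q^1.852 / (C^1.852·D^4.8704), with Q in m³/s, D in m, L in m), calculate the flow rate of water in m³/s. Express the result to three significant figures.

Rearranging: Q = [h_f·C^1.852·D^4.8704 / (10.67·L)]^(1/1.852)
Q = [39.5·96.3^1.852·0.325^4.8704 / (10.67·639)]^0.540 = 0.3105 m³/s

Q ≈ 0.310 m³/s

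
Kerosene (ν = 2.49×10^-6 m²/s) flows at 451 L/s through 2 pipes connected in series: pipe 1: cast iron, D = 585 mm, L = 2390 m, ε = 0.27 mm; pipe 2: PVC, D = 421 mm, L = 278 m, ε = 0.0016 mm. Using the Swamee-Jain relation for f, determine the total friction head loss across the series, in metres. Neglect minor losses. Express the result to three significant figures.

H ≈ 15.0 m

Pipe 1: V = 1.678 m/s, Re = 3.94×10^5, ε/D = 4.62×10^-4, f = 0.01777, h_1 = f(L/D)V²/2g = 10.42 m
Pipe 2: V = 3.240 m/s, Re = 5.48×10^5, ε/D = 3.80×10^-6, f = 0.01294, h_2 = f(L/D)V²/2g = 4.573 m
Series → Q common, losses add: H = Σh = 14.99 m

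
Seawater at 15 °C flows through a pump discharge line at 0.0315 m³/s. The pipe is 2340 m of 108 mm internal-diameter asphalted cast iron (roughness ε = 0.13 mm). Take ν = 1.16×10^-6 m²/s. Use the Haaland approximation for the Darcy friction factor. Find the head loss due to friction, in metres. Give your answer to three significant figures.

V = 4Q/(πD²) = 4·0.0315/(π·0.108²) = 3.439 m/s
Re = VD/ν = 3.439·0.108/1.16×10^-6 = 3.20×10^5 → turbulent
ε/D = 0.13/108 = 0.00120
Haaland: f = 0.02130
h_f = f(L/D)V²/(2g) = 0.02130·(2340/0.108)·3.439²/(2·9.81) = 278.1 m

h_f ≈ 278 m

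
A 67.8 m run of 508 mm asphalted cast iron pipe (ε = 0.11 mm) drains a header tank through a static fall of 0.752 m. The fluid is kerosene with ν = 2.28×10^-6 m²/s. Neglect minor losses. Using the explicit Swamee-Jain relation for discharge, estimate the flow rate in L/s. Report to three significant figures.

Q ≈ 544 L/s

Swamee-Jain (Type II): Q = -0.965·√(gD⁵h_f/L)·ln[ε/(3.7D) + √(3.17ν²L/(gD³h_f))]
√(gD⁵h_f/L) = √(9.81·0.508⁵·0.752/67.8) = 0.06067
ε/(3.7D) = 5.85×10^-5; √(3.17ν²L/(gD³h_f)) = 3.40×10^-5
Q = -0.965·0.06067·ln(9.251×10^-5) = 0.5438 m³/s
Check: V = 2.68 m/s, Re = 5.98×10^5, f = 0.01545, h_f = 0.756 m ≈ 0.752 m ✓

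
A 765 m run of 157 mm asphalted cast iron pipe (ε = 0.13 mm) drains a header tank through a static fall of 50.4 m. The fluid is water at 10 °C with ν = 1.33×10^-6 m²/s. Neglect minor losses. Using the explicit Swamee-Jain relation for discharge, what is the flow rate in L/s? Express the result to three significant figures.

Swamee-Jain (Type II): Q = -0.965·√(gD⁵h_f/L)·ln[ε/(3.7D) + √(3.17ν²L/(gD³h_f))]
√(gD⁵h_f/L) = √(9.81·0.157⁵·50.4/765) = 0.007852
ε/(3.7D) = 2.24×10^-4; √(3.17ν²L/(gD³h_f)) = 4.73×10^-5
Q = -0.965·0.007852·ln(2.711×10^-4) = 0.06223 m³/s
Check: V = 3.21 m/s, Re = 3.79×10^5, f = 0.01978, h_f = 50.8 m ≈ 50.4 m ✓

Q ≈ 62.2 L/s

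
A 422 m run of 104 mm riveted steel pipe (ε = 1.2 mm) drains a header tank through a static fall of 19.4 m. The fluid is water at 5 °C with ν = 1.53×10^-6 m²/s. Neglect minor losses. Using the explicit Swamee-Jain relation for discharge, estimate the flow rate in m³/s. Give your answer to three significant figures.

Swamee-Jain (Type II): Q = -0.965·√(gD⁵h_f/L)·ln[ε/(3.7D) + √(3.17ν²L/(gD³h_f))]
√(gD⁵h_f/L) = √(9.81·0.104⁵·19.4/422) = 0.002342
ε/(3.7D) = 0.00312; √(3.17ν²L/(gD³h_f)) = 1.21×10^-4
Q = -0.965·0.002342·ln(0.003239) = 0.01296 m³/s
Check: V = 1.53 m/s, Re = 1.04×10^5, f = 0.04057, h_f = 19.5 m ≈ 19.4 m ✓

Q ≈ 0.0130 m³/s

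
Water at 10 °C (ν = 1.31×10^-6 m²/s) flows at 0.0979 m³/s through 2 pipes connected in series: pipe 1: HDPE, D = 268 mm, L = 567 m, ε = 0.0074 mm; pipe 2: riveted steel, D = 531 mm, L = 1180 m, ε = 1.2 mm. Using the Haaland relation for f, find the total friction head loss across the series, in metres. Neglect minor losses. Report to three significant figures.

Pipe 1: V = 1.735 m/s, Re = 3.55×10^5, ε/D = 2.76×10^-5, f = 0.01416, h_1 = f(L/D)V²/2g = 4.600 m
Pipe 2: V = 0.4421 m/s, Re = 1.79×10^5, ε/D = 0.00226, f = 0.02505, h_2 = f(L/D)V²/2g = 0.5546 m
Series → Q common, losses add: H = Σh = 5.155 m

H ≈ 5.15 m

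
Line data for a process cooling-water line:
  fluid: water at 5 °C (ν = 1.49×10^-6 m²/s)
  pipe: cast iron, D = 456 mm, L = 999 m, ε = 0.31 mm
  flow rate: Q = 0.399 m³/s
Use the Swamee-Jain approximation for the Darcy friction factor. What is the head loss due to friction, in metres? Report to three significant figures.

h_f ≈ 12.4 m

V = 4Q/(πD²) = 4·0.399/(π·0.456²) = 2.443 m/s
Re = VD/ν = 2.443·0.456/1.49×10^-6 = 7.48×10^5 → turbulent
ε/D = 0.31/456 = 6.80×10^-4
Swamee-Jain: f = 0.01855
h_f = f(L/D)V²/(2g) = 0.01855·(999/0.456)·2.443²/(2·9.81) = 12.37 m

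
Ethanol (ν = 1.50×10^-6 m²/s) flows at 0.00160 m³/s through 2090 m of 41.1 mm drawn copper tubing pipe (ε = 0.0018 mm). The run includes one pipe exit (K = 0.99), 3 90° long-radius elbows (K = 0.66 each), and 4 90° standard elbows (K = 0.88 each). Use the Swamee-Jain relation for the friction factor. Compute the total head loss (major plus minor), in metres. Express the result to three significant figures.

H_L ≈ 87.1 m

V = 4Q/(πD²) = 1.206 m/s; V²/2g = 0.07413 m
Re = 3.30×10^4, ε/D = 4.38×10^-5 → f = 0.02299 (Swamee-Jain)
Major: h_f = f(L/D)·V²/2g = 0.02299·50852·0.07413 = 86.65 m
Minor: ΣK = 6.49; h_m = ΣK·V²/2g = 0.4811 m
Total H_L = 86.65 + 0.4811 = 87.13 m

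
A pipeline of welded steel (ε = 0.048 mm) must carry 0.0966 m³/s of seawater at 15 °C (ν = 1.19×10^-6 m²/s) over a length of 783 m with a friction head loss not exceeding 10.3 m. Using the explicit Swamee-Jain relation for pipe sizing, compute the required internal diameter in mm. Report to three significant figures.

D ≈ 250 mm

Swamee-Jain (Type III): D = 0.66·[ε^1.25·(LQ²/(gh_f))^4.75 + ν·Q^9.4·(L/(gh_f))^5.2]^0.04
LQ²/(gh_f) = 0.07231; L/(gh_f) = 7.749
Term 1 = ε^1.25·(…)^4.75 = 1.52×10^-11; Term 2 = ν·Q^9.4·(…)^5.2 = 1.44×10^-11
D = 0.66·(1.52×10^-11 + 1.44×10^-11)^0.04 = 0.2503 m = 250 mm
Check: V = 1.96 m/s, Re = 4.13×10^5, f = 0.01571, h_f = 9.66 m ≈ 10.3 m ✓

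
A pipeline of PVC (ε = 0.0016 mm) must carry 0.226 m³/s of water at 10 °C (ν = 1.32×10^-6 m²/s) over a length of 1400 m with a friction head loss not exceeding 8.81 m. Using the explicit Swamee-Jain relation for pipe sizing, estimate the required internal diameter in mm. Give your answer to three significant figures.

Swamee-Jain (Type III): D = 0.66·[ε^1.25·(LQ²/(gh_f))^4.75 + ν·Q^9.4·(L/(gh_f))^5.2]^0.04
LQ²/(gh_f) = 0.8274; L/(gh_f) = 16.20
Term 1 = ε^1.25·(…)^4.75 = 2.31×10^-8; Term 2 = ν·Q^9.4·(…)^5.2 = 2.18×10^-6
D = 0.66·(2.31×10^-8 + 2.18×10^-6)^0.04 = 0.3920 m = 392 mm
Check: V = 1.87 m/s, Re = 5.56×10^5, f = 0.01292, h_f = 8.25 m ≈ 8.81 m ✓

D ≈ 392 mm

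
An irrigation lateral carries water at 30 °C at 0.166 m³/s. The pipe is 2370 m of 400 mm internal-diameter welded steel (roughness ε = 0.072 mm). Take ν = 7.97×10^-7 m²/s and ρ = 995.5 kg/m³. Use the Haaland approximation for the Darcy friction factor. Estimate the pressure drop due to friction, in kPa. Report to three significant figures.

Δp ≈ 76.0 kPa

V = 4Q/(πD²) = 4·0.166/(π·0.400²) = 1.321 m/s
Re = VD/ν = 1.321·0.400/7.97×10^-7 = 6.63×10^5 → turbulent
ε/D = 0.072/400 = 1.80×10^-4
Haaland: f = 0.01476
h_f = f(L/D)V²/(2g) = 0.01476·(2370/0.400)·1.321²/(2·9.81) = 7.777 m
Δp = ρg·h_f = 995.5·9.81·7.777 = 75.95 kPa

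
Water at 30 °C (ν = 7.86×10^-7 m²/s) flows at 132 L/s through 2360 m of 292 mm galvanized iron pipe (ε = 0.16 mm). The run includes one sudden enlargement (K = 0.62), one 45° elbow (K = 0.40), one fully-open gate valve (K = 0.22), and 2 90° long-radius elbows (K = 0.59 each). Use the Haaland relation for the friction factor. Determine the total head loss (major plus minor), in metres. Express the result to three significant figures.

H_L ≈ 28.7 m

V = 4Q/(πD²) = 1.971 m/s; V²/2g = 0.1980 m
Re = 7.32×10^5, ε/D = 5.48×10^-4 → f = 0.01764 (Haaland)
Major: h_f = f(L/D)·V²/2g = 0.01764·8082·0.1980 = 28.23 m
Minor: ΣK = 2.42; h_m = ΣK·V²/2g = 0.4792 m
Total H_L = 28.23 + 0.4792 = 28.71 m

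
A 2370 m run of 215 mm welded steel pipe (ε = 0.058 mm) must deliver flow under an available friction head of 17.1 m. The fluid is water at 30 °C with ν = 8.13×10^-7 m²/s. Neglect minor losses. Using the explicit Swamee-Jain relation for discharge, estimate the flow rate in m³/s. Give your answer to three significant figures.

Swamee-Jain (Type II): Q = -0.965·√(gD⁵h_f/L)·ln[ε/(3.7D) + √(3.17ν²L/(gD³h_f))]
√(gD⁵h_f/L) = √(9.81·0.215⁵·17.1/2370) = 0.005702
ε/(3.7D) = 7.29×10^-5; √(3.17ν²L/(gD³h_f)) = 5.46×10^-5
Q = -0.965·0.005702·ln(1.275×10^-4) = 0.04935 m³/s
Check: V = 1.36 m/s, Re = 3.59×10^5, f = 0.01656, h_f = 17.2 m ≈ 17.1 m ✓

Q ≈ 0.0493 m³/s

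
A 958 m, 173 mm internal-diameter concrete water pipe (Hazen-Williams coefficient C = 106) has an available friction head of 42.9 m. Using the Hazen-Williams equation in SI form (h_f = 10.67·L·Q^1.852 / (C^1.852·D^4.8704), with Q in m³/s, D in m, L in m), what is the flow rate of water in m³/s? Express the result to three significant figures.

Rearranging: Q = [h_f·C^1.852·D^4.8704 / (10.67·L)]^(1/1.852)
Q = [42.9·106^1.852·0.173^4.8704 / (10.67·958)]^0.540 = 0.05470 m³/s

Q ≈ 0.0547 m³/s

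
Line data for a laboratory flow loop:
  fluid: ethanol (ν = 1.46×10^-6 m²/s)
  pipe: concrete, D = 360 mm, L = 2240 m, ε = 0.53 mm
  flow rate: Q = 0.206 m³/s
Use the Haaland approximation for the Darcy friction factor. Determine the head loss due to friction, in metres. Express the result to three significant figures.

V = 4Q/(πD²) = 4·0.206/(π·0.360²) = 2.024 m/s
Re = VD/ν = 2.024·0.360/1.46×10^-6 = 4.99×10^5 → turbulent
ε/D = 0.53/360 = 0.00147
Haaland: f = 0.02207
h_f = f(L/D)V²/(2g) = 0.02207·(2240/0.360)·2.024²/(2·9.81) = 28.66 m

h_f ≈ 28.7 m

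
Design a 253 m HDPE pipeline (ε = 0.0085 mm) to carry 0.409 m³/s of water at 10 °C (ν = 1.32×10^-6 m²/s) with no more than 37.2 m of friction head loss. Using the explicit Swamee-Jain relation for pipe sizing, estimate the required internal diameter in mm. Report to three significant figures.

D ≈ 258 mm

Swamee-Jain (Type III): D = 0.66·[ε^1.25·(LQ²/(gh_f))^4.75 + ν·Q^9.4·(L/(gh_f))^5.2]^0.04
LQ²/(gh_f) = 0.1160; L/(gh_f) = 0.6933
Term 1 = ε^1.25·(…)^4.75 = 1.65×10^-11; Term 2 = ν·Q^9.4·(…)^5.2 = 4.40×10^-11
D = 0.66·(1.65×10^-11 + 4.40×10^-11)^0.04 = 0.2575 m = 258 mm
Check: V = 7.85 m/s, Re = 1.53×10^6, f = 0.01176, h_f = 36.3 m ≈ 37.2 m ✓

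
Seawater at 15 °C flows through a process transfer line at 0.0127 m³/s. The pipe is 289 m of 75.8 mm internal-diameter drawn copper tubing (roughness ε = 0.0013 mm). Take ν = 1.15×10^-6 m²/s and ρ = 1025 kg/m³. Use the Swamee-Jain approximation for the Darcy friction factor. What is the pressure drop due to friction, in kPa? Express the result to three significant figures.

V = 4Q/(πD²) = 4·0.0127/(π·0.0758²) = 2.814 m/s
Re = VD/ν = 2.814·0.0758/1.15×10^-6 = 1.86×10^5 → turbulent
ε/D = 0.0013/75.8 = 1.72×10^-5
Swamee-Jain: f = 0.01591
h_f = f(L/D)V²/(2g) = 0.01591·(289/0.0758)·2.814²/(2·9.81) = 24.49 m
Δp = ρg·h_f = 1025·9.81·24.49 = 246.3 kPa

Δp ≈ 246 kPa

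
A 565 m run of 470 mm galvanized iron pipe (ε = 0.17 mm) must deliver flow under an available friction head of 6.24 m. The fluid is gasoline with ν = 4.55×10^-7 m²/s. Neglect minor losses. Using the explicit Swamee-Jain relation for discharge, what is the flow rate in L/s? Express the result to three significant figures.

Q ≈ 441 L/s

Swamee-Jain (Type II): Q = -0.965·√(gD⁵h_f/L)·ln[ε/(3.7D) + √(3.17ν²L/(gD³h_f))]
√(gD⁵h_f/L) = √(9.81·0.470⁵·6.24/565) = 0.04985
ε/(3.7D) = 9.78×10^-5; √(3.17ν²L/(gD³h_f)) = 7.64×10^-6
Q = -0.965·0.04985·ln(1.054×10^-4) = 0.4405 m³/s
Check: V = 2.54 m/s, Re = 2.62×10^6, f = 0.01587, h_f = 6.27 m ≈ 6.24 m ✓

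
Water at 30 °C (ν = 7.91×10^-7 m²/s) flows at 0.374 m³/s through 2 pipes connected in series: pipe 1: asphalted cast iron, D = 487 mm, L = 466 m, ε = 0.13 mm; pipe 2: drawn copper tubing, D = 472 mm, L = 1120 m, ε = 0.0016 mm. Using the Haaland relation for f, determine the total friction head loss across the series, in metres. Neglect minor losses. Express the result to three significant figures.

H ≈ 9.17 m

Pipe 1: V = 2.008 m/s, Re = 1.24×10^6, ε/D = 2.67×10^-4, f = 0.01517, h_1 = f(L/D)V²/2g = 2.982 m
Pipe 2: V = 2.137 m/s, Re = 1.28×10^6, ε/D = 3.39×10^-6, f = 0.01119, h_2 = f(L/D)V²/2g = 6.185 m
Series → Q common, losses add: H = Σh = 9.167 m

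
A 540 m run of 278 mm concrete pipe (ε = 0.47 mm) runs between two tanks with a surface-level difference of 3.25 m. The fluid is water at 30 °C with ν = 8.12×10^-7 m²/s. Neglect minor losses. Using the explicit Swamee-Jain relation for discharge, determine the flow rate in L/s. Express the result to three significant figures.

Q ≈ 72.7 L/s

Swamee-Jain (Type II): Q = -0.965·√(gD⁵h_f/L)·ln[ε/(3.7D) + √(3.17ν²L/(gD³h_f))]
√(gD⁵h_f/L) = √(9.81·0.278⁵·3.25/540) = 0.009901
ε/(3.7D) = 4.57×10^-4; √(3.17ν²L/(gD³h_f)) = 4.06×10^-5
Q = -0.965·0.009901·ln(4.975×10^-4) = 0.07267 m³/s
Check: V = 1.20 m/s, Re = 4.10×10^5, f = 0.02304, h_f = 3.27 m ≈ 3.25 m ✓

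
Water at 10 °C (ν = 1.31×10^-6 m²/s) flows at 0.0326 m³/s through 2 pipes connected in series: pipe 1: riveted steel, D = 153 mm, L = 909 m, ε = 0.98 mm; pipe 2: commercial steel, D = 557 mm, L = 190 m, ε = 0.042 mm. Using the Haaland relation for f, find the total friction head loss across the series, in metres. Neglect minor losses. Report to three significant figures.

Pipe 1: V = 1.773 m/s, Re = 2.07×10^5, ε/D = 0.00641, f = 0.03320, h_1 = f(L/D)V²/2g = 31.61 m
Pipe 2: V = 0.1338 m/s, Re = 5.69×10^4, ε/D = 7.54×10^-5, f = 0.02035, h_2 = f(L/D)V²/2g = 0.006333 m
Series → Q common, losses add: H = Σh = 31.62 m

H ≈ 31.6 m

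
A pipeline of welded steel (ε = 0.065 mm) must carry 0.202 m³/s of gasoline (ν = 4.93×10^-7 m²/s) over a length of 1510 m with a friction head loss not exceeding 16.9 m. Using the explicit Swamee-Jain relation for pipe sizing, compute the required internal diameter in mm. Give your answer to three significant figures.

D ≈ 341 mm

Swamee-Jain (Type III): D = 0.66·[ε^1.25·(LQ²/(gh_f))^4.75 + ν·Q^9.4·(L/(gh_f))^5.2]^0.04
LQ²/(gh_f) = 0.3716; L/(gh_f) = 9.108
Term 1 = ε^1.25·(…)^4.75 = 5.30×10^-8; Term 2 = ν·Q^9.4·(…)^5.2 = 1.42×10^-8
D = 0.66·(5.30×10^-8 + 1.42×10^-8)^0.04 = 0.3409 m = 341 mm
Check: V = 2.21 m/s, Re = 1.53×10^6, f = 0.01436, h_f = 15.9 m ≈ 16.9 m ✓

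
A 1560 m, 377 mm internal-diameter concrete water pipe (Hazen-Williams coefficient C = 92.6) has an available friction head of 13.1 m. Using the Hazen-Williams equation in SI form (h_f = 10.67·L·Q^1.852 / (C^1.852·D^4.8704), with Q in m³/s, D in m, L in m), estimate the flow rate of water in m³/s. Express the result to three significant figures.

Rearranging: Q = [h_f·C^1.852·D^4.8704 / (10.67·L)]^(1/1.852)
Q = [13.1·92.6^1.852·0.377^4.8704 / (10.67·1560)]^0.540 = 0.1501 m³/s

Q ≈ 0.150 m³/s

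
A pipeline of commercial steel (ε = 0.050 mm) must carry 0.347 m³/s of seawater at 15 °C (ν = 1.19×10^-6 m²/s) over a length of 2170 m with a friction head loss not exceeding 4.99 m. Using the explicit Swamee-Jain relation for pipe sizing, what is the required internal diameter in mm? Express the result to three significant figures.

Swamee-Jain (Type III): D = 0.66·[ε^1.25·(LQ²/(gh_f))^4.75 + ν·Q^9.4·(L/(gh_f))^5.2]^0.04
LQ²/(gh_f) = 5.338; L/(gh_f) = 44.33
Term 1 = ε^1.25·(…)^4.75 = 0.0120; Term 2 = ν·Q^9.4·(…)^5.2 = 0.0208
D = 0.66·(0.0120 + 0.0208)^0.04 = 0.5756 m = 576 mm
Check: V = 1.33 m/s, Re = 6.45×10^5, f = 0.01390, h_f = 4.75 m ≈ 4.99 m ✓

D ≈ 576 mm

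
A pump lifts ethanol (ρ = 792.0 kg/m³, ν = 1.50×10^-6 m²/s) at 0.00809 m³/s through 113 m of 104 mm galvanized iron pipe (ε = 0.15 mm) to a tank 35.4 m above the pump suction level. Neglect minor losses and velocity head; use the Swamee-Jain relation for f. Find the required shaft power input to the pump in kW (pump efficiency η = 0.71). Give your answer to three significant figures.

P_shaft ≈ 3.24 kW

V = 4Q/(πD²) = 0.9523 m/s; Re = 6.60×10^4; ε/D = 0.00144; f = 0.02465
h_f = f(L/D)V²/2g = 1.238 m
Total head H = z + h_f = 35.4 + 1.238 = 36.64 m
P_hyd = ρgQH = 792.0·9.81·0.00809·36.64 = 2.303 kW
P_shaft = P_hyd/η = 2.303/0.71 = 3.244 kW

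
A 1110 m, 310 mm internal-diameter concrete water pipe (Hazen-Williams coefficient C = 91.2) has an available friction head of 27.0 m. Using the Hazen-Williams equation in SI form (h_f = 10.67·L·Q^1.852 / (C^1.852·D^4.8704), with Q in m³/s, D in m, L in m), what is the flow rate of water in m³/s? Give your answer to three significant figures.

Q ≈ 0.157 m³/s

Rearranging: Q = [h_f·C^1.852·D^4.8704 / (10.67·L)]^(1/1.852)
Q = [27.0·91.2^1.852·0.310^4.8704 / (10.67·1110)]^0.540 = 0.1569 m³/s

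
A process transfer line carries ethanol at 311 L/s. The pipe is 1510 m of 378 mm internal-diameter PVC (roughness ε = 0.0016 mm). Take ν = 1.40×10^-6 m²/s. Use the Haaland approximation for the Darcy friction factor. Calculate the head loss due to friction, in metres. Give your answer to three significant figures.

h_f ≈ 19.1 m

V = 4Q/(πD²) = 4·0.311/(π·0.378²) = 2.771 m/s
Re = VD/ν = 2.771·0.378/1.40×10^-6 = 7.48×10^5 → turbulent
ε/D = 0.0016/378 = 4.23×10^-6
Haaland: f = 0.01223
h_f = f(L/D)V²/(2g) = 0.01223·(1510/0.378)·2.771²/(2·9.81) = 19.13 m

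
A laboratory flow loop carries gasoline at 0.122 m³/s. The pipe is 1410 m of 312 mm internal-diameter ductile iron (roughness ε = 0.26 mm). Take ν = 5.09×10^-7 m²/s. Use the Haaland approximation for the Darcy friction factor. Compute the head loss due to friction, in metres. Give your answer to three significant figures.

V = 4Q/(πD²) = 4·0.122/(π·0.312²) = 1.596 m/s
Re = VD/ν = 1.596·0.312/5.09×10^-7 = 9.78×10^5 → turbulent
ε/D = 0.26/312 = 8.33×10^-4
Haaland: f = 0.01914
h_f = f(L/D)V²/(2g) = 0.01914·(1410/0.312)·1.596²/(2·9.81) = 11.23 m

h_f ≈ 11.2 m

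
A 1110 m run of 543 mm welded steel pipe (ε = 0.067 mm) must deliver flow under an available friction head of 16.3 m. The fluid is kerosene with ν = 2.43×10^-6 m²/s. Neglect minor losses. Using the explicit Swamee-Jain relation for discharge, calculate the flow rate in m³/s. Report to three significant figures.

Q ≈ 0.771 m³/s

Swamee-Jain (Type II): Q = -0.965·√(gD⁵h_f/L)·ln[ε/(3.7D) + √(3.17ν²L/(gD³h_f))]
√(gD⁵h_f/L) = √(9.81·0.543⁵·16.3/1110) = 0.08246
ε/(3.7D) = 3.33×10^-5; √(3.17ν²L/(gD³h_f)) = 2.85×10^-5
Q = -0.965·0.08246·ln(6.184×10^-5) = 0.7712 m³/s
Check: V = 3.33 m/s, Re = 7.44×10^5, f = 0.01418, h_f = 16.4 m ≈ 16.3 m ✓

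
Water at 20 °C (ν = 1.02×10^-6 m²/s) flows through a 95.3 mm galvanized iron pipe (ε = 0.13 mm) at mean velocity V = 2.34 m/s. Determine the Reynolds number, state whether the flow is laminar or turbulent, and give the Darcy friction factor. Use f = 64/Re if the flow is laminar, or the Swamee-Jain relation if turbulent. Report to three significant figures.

Re ≈ 2.19×10^5; turbulent; f ≈ 0.0224

Re = VD/ν = 2.340·0.0953/1.02×10^-6 = 2.19×10^5
Re > 4000 → turbulent; ε/D = 0.00136
Swamee-Jain: f = 0.02243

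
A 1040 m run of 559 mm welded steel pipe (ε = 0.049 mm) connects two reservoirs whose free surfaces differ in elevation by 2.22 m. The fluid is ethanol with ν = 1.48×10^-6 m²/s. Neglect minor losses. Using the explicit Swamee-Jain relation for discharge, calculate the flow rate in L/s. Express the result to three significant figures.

Swamee-Jain (Type II): Q = -0.965·√(gD⁵h_f/L)·ln[ε/(3.7D) + √(3.17ν²L/(gD³h_f))]
√(gD⁵h_f/L) = √(9.81·0.559⁵·2.22/1040) = 0.03381
ε/(3.7D) = 2.37×10^-5; √(3.17ν²L/(gD³h_f)) = 4.36×10^-5
Q = -0.965·0.03381·ln(6.726×10^-5) = 0.3134 m³/s
Check: V = 1.28 m/s, Re = 4.82×10^5, f = 0.01438, h_f = 2.22 m ≈ 2.22 m ✓

Q ≈ 313 L/s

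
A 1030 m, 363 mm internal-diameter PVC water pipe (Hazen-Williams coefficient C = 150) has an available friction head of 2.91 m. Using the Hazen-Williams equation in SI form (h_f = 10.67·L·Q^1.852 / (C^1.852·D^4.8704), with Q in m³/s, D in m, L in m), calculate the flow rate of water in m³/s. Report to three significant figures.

Rearranging: Q = [h_f·C^1.852·D^4.8704 / (10.67·L)]^(1/1.852)
Q = [2.91·150^1.852·0.363^4.8704 / (10.67·1030)]^0.540 = 0.1222 m³/s

Q ≈ 0.122 m³/s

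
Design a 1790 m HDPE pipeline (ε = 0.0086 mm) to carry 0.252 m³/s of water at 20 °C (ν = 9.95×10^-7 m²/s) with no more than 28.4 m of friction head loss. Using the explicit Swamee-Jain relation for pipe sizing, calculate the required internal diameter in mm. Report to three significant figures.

Swamee-Jain (Type III): D = 0.66·[ε^1.25·(LQ²/(gh_f))^4.75 + ν·Q^9.4·(L/(gh_f))^5.2]^0.04
LQ²/(gh_f) = 0.4080; L/(gh_f) = 6.425
Term 1 = ε^1.25·(…)^4.75 = 6.59×10^-9; Term 2 = ν·Q^9.4·(…)^5.2 = 3.73×10^-8
D = 0.66·(6.59×10^-9 + 3.73×10^-8)^0.04 = 0.3352 m = 335 mm
Check: V = 2.86 m/s, Re = 9.62×10^5, f = 0.01227, h_f = 27.2 m ≈ 28.4 m ✓

D ≈ 335 mm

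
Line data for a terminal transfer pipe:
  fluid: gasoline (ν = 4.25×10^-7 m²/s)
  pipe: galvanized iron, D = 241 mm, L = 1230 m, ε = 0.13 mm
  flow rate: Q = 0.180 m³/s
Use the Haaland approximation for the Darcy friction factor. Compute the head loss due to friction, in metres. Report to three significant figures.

h_f ≈ 69.7 m

V = 4Q/(πD²) = 4·0.180/(π·0.241²) = 3.946 m/s
Re = VD/ν = 3.946·0.241/4.25×10^-7 = 2.24×10^6 → turbulent
ε/D = 0.13/241 = 5.39×10^-4
Haaland: f = 0.01721
h_f = f(L/D)V²/(2g) = 0.01721·(1230/0.241)·3.946²/(2·9.81) = 69.71 m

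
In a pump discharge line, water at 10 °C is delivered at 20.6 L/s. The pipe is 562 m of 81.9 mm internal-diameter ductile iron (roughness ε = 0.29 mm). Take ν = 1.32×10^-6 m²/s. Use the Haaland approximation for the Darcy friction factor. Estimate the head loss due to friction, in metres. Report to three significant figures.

h_f ≈ 149 m

V = 4Q/(πD²) = 4·0.0206/(π·0.0819²) = 3.910 m/s
Re = VD/ν = 3.910·0.0819/1.32×10^-6 = 2.43×10^5 → turbulent
ε/D = 0.29/81.9 = 0.00354
Haaland: f = 0.02793
h_f = f(L/D)V²/(2g) = 0.02793·(562/0.0819)·3.910²/(2·9.81) = 149.4 m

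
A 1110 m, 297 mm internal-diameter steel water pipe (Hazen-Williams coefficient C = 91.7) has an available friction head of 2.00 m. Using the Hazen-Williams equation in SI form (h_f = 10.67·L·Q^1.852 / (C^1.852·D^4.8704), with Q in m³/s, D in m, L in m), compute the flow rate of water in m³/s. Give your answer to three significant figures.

Q ≈ 0.0346 m³/s

Rearranging: Q = [h_f·C^1.852·D^4.8704 / (10.67·L)]^(1/1.852)
Q = [2.00·91.7^1.852·0.297^4.8704 / (10.67·1110)]^0.540 = 0.03458 m³/s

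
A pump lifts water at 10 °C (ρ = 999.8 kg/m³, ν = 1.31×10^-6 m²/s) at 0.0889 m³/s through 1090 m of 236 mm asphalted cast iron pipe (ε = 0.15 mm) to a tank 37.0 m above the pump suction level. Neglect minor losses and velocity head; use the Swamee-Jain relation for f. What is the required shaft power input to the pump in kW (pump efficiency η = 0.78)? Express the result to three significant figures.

P_shaft ≈ 61.9 kW

V = 4Q/(πD²) = 2.032 m/s; Re = 3.66×10^5; ε/D = 6.36×10^-4; f = 0.01885
h_f = f(L/D)V²/2g = 18.33 m
Total head H = z + h_f = 37.0 + 18.33 = 55.33 m
P_hyd = ρgQH = 999.8·9.81·0.0889·55.33 = 48.24 kW
P_shaft = P_hyd/η = 48.24/0.78 = 61.85 kW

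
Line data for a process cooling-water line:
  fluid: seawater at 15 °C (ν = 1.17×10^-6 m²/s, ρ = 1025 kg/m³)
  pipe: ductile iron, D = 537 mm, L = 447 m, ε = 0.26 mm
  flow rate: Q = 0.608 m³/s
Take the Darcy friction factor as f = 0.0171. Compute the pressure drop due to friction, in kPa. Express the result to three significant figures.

Δp ≈ 52.6 kPa

V = 4Q/(πD²) = 4·0.608/(π·0.537²) = 2.685 m/s
h_f = f(L/D)V²/(2g) = 0.01710·(447/0.537)·2.685²/(2·9.81) = 5.228 m
Δp = ρg·h_f = 1025·9.81·5.228 = 52.57 kPa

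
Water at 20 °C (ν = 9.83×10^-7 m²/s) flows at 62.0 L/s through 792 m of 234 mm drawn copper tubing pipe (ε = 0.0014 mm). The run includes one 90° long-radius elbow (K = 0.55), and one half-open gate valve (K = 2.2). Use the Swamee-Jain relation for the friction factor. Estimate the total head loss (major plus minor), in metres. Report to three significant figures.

H_L ≈ 5.35 m

V = 4Q/(πD²) = 1.442 m/s; V²/2g = 0.1059 m
Re = 3.43×10^5, ε/D = 5.98×10^-6 → f = 0.01410 (Swamee-Jain)
Major: h_f = f(L/D)·V²/2g = 0.01410·3385·0.1059 = 5.054 m
Minor: ΣK = 2.75; h_m = ΣK·V²/2g = 0.2913 m
Total H_L = 5.054 + 0.2913 = 5.345 m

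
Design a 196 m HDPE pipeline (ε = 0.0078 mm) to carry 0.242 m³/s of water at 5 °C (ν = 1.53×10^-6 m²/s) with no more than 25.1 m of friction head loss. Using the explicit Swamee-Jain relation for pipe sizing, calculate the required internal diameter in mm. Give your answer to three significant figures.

D ≈ 218 mm

Swamee-Jain (Type III): D = 0.66·[ε^1.25·(LQ²/(gh_f))^4.75 + ν·Q^9.4·(L/(gh_f))^5.2]^0.04
LQ²/(gh_f) = 0.04662; L/(gh_f) = 0.7960
Term 1 = ε^1.25·(…)^4.75 = 1.95×10^-13; Term 2 = ν·Q^9.4·(…)^5.2 = 7.54×10^-13
D = 0.66·(1.95×10^-13 + 7.54×10^-13)^0.04 = 0.2181 m = 218 mm
Check: V = 6.48 m/s, Re = 9.23×10^5, f = 0.01254, h_f = 24.1 m ≈ 25.1 m ✓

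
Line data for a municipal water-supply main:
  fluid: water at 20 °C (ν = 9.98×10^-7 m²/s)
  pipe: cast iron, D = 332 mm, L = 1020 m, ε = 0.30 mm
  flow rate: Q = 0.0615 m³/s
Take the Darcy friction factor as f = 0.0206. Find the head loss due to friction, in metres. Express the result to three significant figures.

V = 4Q/(πD²) = 4·0.0615/(π·0.332²) = 0.7104 m/s
h_f = f(L/D)V²/(2g) = 0.02060·(1020/0.332)·0.7104²/(2·9.81) = 1.628 m

h_f ≈ 1.63 m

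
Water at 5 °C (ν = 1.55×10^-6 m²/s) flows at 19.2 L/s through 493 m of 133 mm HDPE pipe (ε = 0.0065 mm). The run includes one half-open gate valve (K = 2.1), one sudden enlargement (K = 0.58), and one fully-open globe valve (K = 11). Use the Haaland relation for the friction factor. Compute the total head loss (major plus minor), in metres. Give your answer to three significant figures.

V = 4Q/(πD²) = 1.382 m/s; V²/2g = 0.09735 m
Re = 1.19×10^5, ε/D = 4.89×10^-5 → f = 0.01743 (Haaland)
Major: h_f = f(L/D)·V²/2g = 0.01743·3707·0.09735 = 6.291 m
Minor: ΣK = 13.7; h_m = ΣK·V²/2g = 1.332 m
Total H_L = 6.291 + 1.332 = 7.623 m

H_L ≈ 7.62 m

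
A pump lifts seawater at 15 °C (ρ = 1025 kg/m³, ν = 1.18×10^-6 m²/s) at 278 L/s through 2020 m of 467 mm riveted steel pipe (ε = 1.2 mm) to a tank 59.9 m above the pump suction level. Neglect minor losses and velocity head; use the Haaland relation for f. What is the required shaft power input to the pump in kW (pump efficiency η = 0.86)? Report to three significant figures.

P_shaft ≈ 243 kW

V = 4Q/(πD²) = 1.623 m/s; Re = 6.42×10^5; ε/D = 0.00257; f = 0.02532
h_f = f(L/D)V²/2g = 14.71 m
Total head H = z + h_f = 59.9 + 14.71 = 74.61 m
P_hyd = ρgQH = 1025·9.81·0.278·74.61 = 208.6 kW
P_shaft = P_hyd/η = 208.6/0.86 = 242.5 kW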